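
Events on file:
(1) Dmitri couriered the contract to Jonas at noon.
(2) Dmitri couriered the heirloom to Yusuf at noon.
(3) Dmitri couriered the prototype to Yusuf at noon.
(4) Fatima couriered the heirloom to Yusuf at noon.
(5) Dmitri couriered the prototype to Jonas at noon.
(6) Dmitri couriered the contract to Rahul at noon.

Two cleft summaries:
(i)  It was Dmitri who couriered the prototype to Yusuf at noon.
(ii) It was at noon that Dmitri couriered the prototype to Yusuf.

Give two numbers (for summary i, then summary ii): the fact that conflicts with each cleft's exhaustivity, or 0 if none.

Summary (i) focuses "Dmitri" (the agent); background the prototype as thing and Yusuf as recipient and at noon as setting. No fact matches that background with a different agent, so 0.
Summary (ii) focuses "at noon" (the setting); background Dmitri as agent and the prototype as thing and Yusuf as recipient. No fact matches that background with a different setting, so 0.

0, 0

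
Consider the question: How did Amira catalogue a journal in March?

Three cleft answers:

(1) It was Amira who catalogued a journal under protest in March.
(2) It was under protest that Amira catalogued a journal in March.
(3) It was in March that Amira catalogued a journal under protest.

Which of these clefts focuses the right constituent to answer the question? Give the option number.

2

The question word "how" targets the manner.
Option (1) clefts "Amira" — the subject (agent), not what was asked.
Option (2) clefts "under protest" — that matches what the question asks about.
Option (3) clefts "in March" — the time, not what was asked.
So the congruent reply is (2).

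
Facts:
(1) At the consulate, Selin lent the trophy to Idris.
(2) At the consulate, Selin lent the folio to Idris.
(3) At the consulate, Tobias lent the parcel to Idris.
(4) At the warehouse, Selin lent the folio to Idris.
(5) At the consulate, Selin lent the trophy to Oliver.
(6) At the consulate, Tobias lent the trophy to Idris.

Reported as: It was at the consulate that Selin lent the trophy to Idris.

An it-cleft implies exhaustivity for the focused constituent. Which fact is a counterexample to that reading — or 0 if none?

The cleft puts "at the consulate" in focus and presupposes the open proposition with same agent, thing, recipient (Selin / the trophy / Idris).
The exhaustive reading says no other setting fits that background.
No listed fact matches the background with a different setting. Exhaustivity holds.

0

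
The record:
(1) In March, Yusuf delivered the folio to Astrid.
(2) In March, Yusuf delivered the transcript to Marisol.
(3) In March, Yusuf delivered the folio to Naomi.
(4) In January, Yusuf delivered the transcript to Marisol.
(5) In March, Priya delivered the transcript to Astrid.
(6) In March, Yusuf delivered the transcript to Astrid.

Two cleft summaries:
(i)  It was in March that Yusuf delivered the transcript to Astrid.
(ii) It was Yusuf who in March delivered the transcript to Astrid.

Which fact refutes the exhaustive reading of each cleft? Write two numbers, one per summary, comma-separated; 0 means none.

0, 5

(i): focus "in March". No fact shares Yusuf as agent and the transcript as thing and Astrid as recipient with a different setting. 0.
(ii): focus "Yusuf". Looking for the transcript as thing and Astrid as recipient and in March as setting with some other agent — fact (5) has Priya there. Refuted.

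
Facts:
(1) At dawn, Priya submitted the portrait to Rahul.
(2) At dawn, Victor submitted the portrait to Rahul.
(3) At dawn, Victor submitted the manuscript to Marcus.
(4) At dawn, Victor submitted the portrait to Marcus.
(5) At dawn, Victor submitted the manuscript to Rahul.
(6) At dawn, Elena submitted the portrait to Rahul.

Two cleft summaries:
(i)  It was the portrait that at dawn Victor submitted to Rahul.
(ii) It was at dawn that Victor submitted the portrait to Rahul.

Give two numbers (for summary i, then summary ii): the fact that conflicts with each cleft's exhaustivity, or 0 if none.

(i): focus "the portrait". Looking for agent = Victor, recipient = Rahul, setting = at dawn with some other thing — fact (5) has the manuscript there. Refuted.
(ii): focus "at dawn". No fact shares agent = Victor, thing = the portrait, recipient = Rahul with a different setting. 0.

5, 0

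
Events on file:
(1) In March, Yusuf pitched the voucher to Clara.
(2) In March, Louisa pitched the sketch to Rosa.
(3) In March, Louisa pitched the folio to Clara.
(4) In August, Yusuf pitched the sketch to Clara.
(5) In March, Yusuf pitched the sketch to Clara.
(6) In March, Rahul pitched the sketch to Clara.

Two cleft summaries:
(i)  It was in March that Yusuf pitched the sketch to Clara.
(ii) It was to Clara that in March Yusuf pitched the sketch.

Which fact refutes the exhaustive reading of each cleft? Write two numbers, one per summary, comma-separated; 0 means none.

Summary (i) focuses "in March" (the setting); background same agent, thing, recipient (Yusuf / the sketch / Clara). Fact (4) matches that background with setting = in August — refutes (i).
Summary (ii) focuses "Clara" (the recipient); background same agent, thing, setting (Yusuf / the sketch / in March). No fact matches that background with a different recipient, so 0.

4, 0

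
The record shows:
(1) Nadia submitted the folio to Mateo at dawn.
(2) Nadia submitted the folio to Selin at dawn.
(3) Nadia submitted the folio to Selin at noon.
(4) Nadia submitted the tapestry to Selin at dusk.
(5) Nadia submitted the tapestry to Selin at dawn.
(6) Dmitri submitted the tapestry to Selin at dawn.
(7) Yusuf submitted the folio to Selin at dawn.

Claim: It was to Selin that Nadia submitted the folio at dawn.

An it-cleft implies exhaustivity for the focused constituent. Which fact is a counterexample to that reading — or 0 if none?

Focus of the cleft: "Selin" (the recipient). Presupposed background: same agent, thing, setting (Nadia / the folio / at dawn).
The exhaustive reading says no other recipient fits that background.
But fact (1) also has same agent, thing, setting (Nadia / the folio / at dawn), with recipient = Mateo — so the exhaustive reading fails.

1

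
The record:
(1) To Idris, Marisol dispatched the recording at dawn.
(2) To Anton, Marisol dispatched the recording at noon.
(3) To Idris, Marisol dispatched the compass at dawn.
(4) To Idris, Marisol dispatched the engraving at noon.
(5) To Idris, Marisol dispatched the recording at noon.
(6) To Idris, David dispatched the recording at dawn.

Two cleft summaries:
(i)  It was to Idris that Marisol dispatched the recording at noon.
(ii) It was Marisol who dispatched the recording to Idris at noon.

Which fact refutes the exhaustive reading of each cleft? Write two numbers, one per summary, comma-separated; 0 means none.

2, 0

Summary (i) focuses "Idris" (the recipient); background agent = Marisol, thing = the recording, setting = at noon. Fact (2) matches that background with recipient = Anton — refutes (i).
Summary (ii) focuses "Marisol" (the agent); background thing = the recording, recipient = Idris, setting = at noon. No fact matches that background with a different agent, so 0.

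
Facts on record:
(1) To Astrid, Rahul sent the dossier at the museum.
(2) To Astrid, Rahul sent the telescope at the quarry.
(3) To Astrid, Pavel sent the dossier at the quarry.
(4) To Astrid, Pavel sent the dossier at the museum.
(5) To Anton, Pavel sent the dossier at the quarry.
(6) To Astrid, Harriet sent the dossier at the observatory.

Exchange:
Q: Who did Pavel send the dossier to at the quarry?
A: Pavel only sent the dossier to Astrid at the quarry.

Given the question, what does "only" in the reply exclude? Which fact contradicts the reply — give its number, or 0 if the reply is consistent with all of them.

5

Answering "Who did ... to ...?" puts focus on the recipient — here, "Astrid".
So "only" ranges over recipients; the rest (Pavel as agent and the dossier as thing and at the quarry as setting) is presupposed.
Fact (5) keeps Pavel as agent and the dossier as thing and at the quarry as setting but has recipient = Anton; that refutes the reply.
(Fact (4) would refute a reading with focus on the setting — but that is not what the question asks.)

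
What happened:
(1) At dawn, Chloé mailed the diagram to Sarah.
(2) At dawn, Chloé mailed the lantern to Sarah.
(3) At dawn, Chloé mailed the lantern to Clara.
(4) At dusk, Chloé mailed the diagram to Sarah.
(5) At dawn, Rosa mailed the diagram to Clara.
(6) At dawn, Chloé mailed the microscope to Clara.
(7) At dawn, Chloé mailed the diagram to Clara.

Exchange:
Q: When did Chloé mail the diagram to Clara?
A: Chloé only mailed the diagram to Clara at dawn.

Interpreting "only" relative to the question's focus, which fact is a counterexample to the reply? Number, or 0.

0

Answering "When did ...?" puts focus on the setting — here, "at dawn".
So "only" ranges over settings; the rest (agent = Chloé, thing = the diagram, recipient = Clara) is presupposed.
No fact keeps agent = Chloé, thing = the diagram, recipient = Clara while changing the setting; every other fact differs on something backgrounded. The reply stands.
(Fact (1) would refute a reading with focus on the recipient — but that is not what the question asks.)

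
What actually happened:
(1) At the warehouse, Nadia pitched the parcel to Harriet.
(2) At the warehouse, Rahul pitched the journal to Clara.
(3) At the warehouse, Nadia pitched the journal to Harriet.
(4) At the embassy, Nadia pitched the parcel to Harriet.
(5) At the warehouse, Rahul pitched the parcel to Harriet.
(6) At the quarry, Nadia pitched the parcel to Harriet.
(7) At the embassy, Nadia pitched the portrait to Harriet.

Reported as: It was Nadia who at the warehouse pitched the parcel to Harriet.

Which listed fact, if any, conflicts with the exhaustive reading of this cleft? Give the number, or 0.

5

The cleft puts "Nadia" in focus and presupposes the open proposition with the parcel as thing and Harriet as recipient and at the warehouse as setting.
Exhaustivity: Nadia is the only agent satisfying that background.
But fact (5) also has the parcel as thing and Harriet as recipient and at the warehouse as setting, with agent = Rahul — so the exhaustive reading fails.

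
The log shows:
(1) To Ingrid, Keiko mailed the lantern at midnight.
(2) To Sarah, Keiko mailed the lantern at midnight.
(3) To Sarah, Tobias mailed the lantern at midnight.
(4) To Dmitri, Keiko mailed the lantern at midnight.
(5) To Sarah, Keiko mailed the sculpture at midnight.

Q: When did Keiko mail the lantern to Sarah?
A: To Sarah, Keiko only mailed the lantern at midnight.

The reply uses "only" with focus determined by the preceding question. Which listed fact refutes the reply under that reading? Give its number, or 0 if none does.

Answering "When did ...?" puts focus on the setting — here, "at midnight".
"Only" then excludes alternative settings while the background — Keiko as agent and the lantern as thing and Sarah as recipient — is held fixed.
No fact keeps Keiko as agent and the lantern as thing and Sarah as recipient while changing the setting; every other fact differs on something backgrounded. The reply stands.
(Fact (5) would refute a reading with focus on the thing — but that is not what the question asks.)

0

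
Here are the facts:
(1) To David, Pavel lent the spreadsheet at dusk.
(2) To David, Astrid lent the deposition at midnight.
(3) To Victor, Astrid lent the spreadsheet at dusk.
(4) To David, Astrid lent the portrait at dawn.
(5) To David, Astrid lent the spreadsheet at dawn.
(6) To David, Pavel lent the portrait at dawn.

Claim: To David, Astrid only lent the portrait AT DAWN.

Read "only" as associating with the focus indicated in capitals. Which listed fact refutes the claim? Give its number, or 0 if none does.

0

The capitals mark "at dawn" as focus. So "only" rules out other settings, with the rest (agent = Astrid, thing = the portrait, recipient = David) as background.
Every other fact changes something in the background, not just the setting. Nothing refutes the claim.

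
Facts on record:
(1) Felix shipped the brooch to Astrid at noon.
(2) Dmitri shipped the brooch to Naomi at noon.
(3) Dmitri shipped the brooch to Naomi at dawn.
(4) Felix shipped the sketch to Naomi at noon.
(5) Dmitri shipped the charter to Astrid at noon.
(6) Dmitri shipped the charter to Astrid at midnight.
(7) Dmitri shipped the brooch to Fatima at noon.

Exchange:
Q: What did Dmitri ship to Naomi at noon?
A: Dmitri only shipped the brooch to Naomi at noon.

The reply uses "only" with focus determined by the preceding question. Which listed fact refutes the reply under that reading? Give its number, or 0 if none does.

The question "What did ...?" targets the thing, so in the reply the focus falls on "the brooch".
"Only" then excludes alternative things while the background — agent = Dmitri, recipient = Naomi, setting = at noon — is held fixed.
No listed fact shares that background with another thing. Nothing contradicts the reply.
(Fact (7) would refute a reading with focus on the recipient — but that is not what the question asks.)

0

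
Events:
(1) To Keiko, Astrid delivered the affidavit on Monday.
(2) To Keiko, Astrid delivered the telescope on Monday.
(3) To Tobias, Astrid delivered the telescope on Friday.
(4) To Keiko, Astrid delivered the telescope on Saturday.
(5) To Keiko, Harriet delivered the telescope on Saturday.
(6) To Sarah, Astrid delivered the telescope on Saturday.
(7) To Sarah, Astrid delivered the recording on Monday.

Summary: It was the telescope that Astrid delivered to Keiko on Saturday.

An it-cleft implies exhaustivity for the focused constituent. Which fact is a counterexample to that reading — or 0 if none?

0

Focus of the cleft: "the telescope" (the thing). Presupposed background: agent = Astrid, recipient = Keiko, setting = on Saturday.
Exhaustivity: the telescope is the only thing satisfying that background.
Every other fact differs from the presupposition on some backgrounded slot, so none challenges the exhaustivity.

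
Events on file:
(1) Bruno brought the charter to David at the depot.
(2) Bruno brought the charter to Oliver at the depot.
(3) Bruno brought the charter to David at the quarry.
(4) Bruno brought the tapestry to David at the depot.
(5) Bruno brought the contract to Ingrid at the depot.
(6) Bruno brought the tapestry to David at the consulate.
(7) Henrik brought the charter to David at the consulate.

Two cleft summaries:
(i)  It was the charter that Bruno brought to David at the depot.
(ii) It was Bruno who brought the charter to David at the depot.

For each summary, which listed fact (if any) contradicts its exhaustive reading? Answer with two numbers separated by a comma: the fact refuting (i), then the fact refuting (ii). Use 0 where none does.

Summary (i) focuses "the charter" (the thing); background same agent, recipient, setting (Bruno / David / at the depot). Fact (4) matches that background with thing = the tapestry — refutes (i).
Summary (ii) focuses "Bruno" (the agent); background same thing, recipient, setting (the charter / David / at the depot). No fact matches that background with a different agent, so 0.

4, 0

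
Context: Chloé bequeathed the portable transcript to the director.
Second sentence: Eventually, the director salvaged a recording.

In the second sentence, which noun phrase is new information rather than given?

a recording

"the director" in the second sentence is given — already mentioned in the context.
"a recording" has no antecedent in the context; it is discourse-new (the indefinite article also signals a new referent).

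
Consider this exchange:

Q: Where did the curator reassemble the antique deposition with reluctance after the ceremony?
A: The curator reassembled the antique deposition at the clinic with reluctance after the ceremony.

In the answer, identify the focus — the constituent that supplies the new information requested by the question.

at the clinic

The wh-word "where" asks about the location.
In the answer, "the curator", "the antique deposition", "with reluctance" and "after the ceremony" are given — repeated from the question.
The constituent filling the location gap is "at the clinic"; that is the focus and would carry nuclear stress.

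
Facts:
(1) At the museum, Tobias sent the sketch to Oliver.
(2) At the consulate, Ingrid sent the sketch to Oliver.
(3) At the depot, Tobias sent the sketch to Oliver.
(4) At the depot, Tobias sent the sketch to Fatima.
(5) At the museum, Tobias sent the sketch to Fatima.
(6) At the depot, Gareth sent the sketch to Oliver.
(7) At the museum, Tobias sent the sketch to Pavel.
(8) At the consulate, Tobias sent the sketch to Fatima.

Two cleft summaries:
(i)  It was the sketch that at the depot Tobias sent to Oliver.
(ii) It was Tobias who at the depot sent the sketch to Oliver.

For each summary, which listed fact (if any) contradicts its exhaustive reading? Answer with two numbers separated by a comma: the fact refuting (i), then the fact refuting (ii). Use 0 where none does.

0, 6

(i): focus "the sketch". No fact shares agent = Tobias, recipient = Oliver, setting = at the depot with a different thing. 0.
(ii): focus "Tobias". Looking for thing = the sketch, recipient = Oliver, setting = at the depot with some other agent — fact (6) has Gareth there. Refuted.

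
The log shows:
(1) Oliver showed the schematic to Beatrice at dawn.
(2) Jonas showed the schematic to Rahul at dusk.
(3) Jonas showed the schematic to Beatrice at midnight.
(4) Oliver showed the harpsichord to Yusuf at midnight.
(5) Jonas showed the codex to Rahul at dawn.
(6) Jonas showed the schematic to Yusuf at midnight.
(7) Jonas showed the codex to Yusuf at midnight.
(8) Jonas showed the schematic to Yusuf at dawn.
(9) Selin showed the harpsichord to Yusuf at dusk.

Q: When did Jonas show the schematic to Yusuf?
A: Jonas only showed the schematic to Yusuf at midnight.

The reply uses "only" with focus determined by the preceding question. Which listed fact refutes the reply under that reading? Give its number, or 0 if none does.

8

Answering "When did ...?" puts focus on the setting — here, "at midnight".
So "only" ranges over settings; the rest (Jonas as agent and the schematic as thing and Yusuf as recipient) is presupposed.
Fact (8) keeps Jonas as agent and the schematic as thing and Yusuf as recipient but has setting = at dawn; that refutes the reply.
(Fact (7) would refute a reading with focus on the thing — but that is not what the question asks.)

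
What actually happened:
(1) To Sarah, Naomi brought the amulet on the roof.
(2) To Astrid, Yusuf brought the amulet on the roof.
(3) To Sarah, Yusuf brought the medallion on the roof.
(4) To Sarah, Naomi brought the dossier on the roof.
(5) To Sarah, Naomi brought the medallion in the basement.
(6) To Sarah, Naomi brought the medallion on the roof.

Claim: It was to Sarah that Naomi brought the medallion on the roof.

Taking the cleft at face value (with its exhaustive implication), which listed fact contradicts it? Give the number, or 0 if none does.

0

The cleft puts "Sarah" in focus and presupposes the open proposition with agent = Naomi, thing = the medallion, setting = on the roof.
The exhaustive reading says no other recipient fits that background.
No listed fact matches the background with a different recipient. Exhaustivity holds.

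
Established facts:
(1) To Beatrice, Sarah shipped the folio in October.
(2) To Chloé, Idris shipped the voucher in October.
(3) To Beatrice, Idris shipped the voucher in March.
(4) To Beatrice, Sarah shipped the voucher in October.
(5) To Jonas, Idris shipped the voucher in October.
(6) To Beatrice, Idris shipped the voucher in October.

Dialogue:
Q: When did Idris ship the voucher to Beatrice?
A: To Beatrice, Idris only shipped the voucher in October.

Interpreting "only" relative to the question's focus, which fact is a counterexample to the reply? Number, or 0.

3

Answering "When did ...?" puts focus on the setting — here, "in October".
"Only" then excludes alternative settings while the background — Idris as agent and the voucher as thing and Beatrice as recipient — is held fixed.
Fact (3) keeps Idris as agent and the voucher as thing and Beatrice as recipient but has setting = in March; that refutes the reply.
(Fact (2) would refute a reading with focus on the recipient — but that is not what the question asks.)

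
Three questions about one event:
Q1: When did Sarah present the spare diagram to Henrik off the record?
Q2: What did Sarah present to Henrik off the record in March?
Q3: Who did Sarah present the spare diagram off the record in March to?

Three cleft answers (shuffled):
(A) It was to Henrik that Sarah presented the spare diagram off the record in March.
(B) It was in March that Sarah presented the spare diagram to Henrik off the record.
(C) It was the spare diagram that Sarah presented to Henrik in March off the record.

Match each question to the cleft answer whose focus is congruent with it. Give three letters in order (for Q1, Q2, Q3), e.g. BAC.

BCA

Q1 asks about the time; cleft (B) focuses "in March", which is the time — so Q1 → B.
Q2 asks about the direct object; cleft (C) focuses "the spare diagram", which is the direct object — so Q2 → C.
Q3 asks about the recipient; cleft (A) focuses "to Henrik", which is the recipient — so Q3 → A.
Mapping: Q1→B, Q2→C, Q3→A.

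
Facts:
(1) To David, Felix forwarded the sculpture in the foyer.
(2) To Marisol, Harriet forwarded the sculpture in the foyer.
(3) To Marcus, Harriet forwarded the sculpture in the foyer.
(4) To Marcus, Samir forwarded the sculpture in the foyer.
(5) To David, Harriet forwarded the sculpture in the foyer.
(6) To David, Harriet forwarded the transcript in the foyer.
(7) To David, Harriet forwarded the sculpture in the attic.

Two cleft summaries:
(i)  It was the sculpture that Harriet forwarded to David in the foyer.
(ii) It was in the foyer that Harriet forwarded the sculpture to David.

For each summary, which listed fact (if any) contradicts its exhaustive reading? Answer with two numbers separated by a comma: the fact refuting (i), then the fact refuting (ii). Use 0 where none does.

(i): focus "the sculpture". Looking for same agent, recipient, setting (Harriet / David / in the foyer) with some other thing — fact (6) has the transcript there. Refuted.
(ii): focus "in the foyer". Looking for same agent, thing, recipient (Harriet / the sculpture / David) with some other setting — fact (7) has in the attic there. Refuted.

6, 7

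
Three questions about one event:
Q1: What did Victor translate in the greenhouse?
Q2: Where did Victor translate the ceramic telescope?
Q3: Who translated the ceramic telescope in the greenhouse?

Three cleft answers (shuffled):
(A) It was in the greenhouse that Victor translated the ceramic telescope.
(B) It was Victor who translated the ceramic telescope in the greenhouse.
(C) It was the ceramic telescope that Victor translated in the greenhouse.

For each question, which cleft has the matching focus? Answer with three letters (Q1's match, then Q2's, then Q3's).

CAB

Q1 asks about the direct object; cleft (C) focuses "the ceramic telescope", which is the direct object — so Q1 → C.
Q2 asks about the location; cleft (A) focuses "in the greenhouse", which is the location — so Q2 → A.
Q3 asks about the subject (agent); cleft (B) focuses "Victor", which is the subject (agent) — so Q3 → B.
Mapping: Q1→C, Q2→A, Q3→B.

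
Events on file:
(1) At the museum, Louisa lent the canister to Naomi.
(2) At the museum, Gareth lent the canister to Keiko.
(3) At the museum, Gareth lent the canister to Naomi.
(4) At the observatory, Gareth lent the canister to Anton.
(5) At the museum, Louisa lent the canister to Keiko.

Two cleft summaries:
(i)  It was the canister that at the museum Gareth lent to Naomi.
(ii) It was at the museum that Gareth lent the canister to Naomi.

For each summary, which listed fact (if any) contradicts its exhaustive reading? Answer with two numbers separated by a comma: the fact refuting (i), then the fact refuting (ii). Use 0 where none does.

(i): focus "the canister". No fact shares agent = Gareth, recipient = Naomi, setting = at the museum with a different thing. 0.
(ii): focus "at the museum". No fact shares agent = Gareth, thing = the canister, recipient = Naomi with a different setting. 0.

0, 0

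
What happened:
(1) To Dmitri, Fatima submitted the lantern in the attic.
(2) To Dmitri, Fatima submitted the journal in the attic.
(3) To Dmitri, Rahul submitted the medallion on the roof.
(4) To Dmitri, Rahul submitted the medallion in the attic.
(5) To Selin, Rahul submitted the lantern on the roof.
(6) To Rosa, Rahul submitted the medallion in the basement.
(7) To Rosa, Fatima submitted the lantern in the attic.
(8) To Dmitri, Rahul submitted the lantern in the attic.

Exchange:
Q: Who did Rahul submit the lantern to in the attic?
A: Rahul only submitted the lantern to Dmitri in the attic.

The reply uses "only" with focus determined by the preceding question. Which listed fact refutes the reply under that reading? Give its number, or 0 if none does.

0

The question "Who did ... to ...?" targets the recipient, so in the reply the focus falls on "Dmitri".
So "only" ranges over recipients; the rest (same agent, thing, setting (Rahul / the lantern / in the attic)) is presupposed.
No fact keeps same agent, thing, setting (Rahul / the lantern / in the attic) while changing the recipient; every other fact differs on something backgrounded. The reply stands.
(Fact (4) would refute a reading with focus on the thing — but that is not what the question asks.)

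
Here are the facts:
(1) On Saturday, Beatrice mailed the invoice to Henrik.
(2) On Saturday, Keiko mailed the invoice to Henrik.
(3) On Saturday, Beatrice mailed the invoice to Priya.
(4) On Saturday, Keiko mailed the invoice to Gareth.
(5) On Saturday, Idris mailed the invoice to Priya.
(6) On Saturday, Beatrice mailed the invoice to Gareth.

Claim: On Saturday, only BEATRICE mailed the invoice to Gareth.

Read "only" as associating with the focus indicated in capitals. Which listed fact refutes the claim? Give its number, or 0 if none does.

4

Focus (in capitals) is "Beatrice" — the agent. "Only" excludes alternative agents while holding fixed thing = the invoice, recipient = Gareth, setting = on Saturday.
Fact (4) matches on thing = the invoice, recipient = Gareth, setting = on Saturday, but has agent = Keiko instead. That refutes the claim.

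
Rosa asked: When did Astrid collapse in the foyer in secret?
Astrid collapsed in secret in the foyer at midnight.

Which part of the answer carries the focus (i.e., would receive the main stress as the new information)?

The wh-word "when" asks about the time.
In the answer, "Astrid", "in secret" and "in the foyer" are given — repeated from the question.
The constituent filling the time gap is "at midnight"; that is the focus and would carry nuclear stress.

at midnight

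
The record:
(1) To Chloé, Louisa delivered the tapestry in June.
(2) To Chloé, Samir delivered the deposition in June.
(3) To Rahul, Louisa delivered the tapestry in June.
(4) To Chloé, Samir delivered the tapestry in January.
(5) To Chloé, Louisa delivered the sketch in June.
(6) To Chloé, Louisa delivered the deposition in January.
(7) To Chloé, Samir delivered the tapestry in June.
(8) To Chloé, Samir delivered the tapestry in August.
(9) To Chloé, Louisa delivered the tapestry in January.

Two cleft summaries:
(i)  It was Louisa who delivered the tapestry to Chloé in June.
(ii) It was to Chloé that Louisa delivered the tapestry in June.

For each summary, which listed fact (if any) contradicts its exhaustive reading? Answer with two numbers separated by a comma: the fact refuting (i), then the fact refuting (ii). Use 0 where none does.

7, 3

(i): focus "Louisa". Looking for thing = the tapestry, recipient = Chloé, setting = in June with some other agent — fact (7) has Samir there. Refuted.
(ii): focus "Chloé". Looking for agent = Louisa, thing = the tapestry, setting = in June with some other recipient — fact (3) has Rahul there. Refuted.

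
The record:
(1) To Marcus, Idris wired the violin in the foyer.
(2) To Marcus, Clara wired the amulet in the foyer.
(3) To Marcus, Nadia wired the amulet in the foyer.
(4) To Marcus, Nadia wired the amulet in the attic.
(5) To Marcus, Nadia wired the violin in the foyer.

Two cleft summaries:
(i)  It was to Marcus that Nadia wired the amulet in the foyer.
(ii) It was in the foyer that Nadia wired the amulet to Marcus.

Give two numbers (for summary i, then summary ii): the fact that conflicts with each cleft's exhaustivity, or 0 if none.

0, 4

(i): focus "Marcus". No fact shares agent = Nadia, thing = the amulet, setting = in the foyer with a different recipient. 0.
(ii): focus "in the foyer". Looking for agent = Nadia, thing = the amulet, recipient = Marcus with some other setting — fact (4) has in the attic there. Refuted.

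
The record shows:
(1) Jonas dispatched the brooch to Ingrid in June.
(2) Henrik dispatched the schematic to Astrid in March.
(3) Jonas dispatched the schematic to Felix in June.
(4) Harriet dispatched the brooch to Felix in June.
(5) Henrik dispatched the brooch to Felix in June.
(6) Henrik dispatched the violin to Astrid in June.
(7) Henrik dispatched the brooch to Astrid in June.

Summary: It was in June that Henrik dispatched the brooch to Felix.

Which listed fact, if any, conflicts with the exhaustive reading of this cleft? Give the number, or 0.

The cleft puts "in June" in focus and presupposes the open proposition with same agent, thing, recipient (Henrik / the brooch / Felix).
Exhaustivity: in June is the only setting satisfying that background.
No listed fact matches the background with a different setting. Exhaustivity holds.

0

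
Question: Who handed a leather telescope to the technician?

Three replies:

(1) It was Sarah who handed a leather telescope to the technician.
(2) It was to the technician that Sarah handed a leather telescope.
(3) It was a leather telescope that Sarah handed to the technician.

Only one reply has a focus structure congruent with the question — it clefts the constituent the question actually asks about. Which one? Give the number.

1

The question word "who" targets the subject (agent).
Option (1) clefts "Sarah" — that matches what the question asks about.
Option (2) clefts "to the technician" — the recipient, not what was asked.
Option (3) clefts "a leather telescope" — the direct object, not what was asked.
So the congruent reply is (1).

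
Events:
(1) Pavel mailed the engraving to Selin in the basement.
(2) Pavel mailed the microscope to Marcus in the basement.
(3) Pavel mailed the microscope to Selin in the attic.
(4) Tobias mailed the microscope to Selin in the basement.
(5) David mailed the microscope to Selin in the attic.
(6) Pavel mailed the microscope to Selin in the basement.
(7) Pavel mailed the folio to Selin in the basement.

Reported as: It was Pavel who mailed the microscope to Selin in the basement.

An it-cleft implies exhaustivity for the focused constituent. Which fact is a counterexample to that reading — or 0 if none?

4

Focus of the cleft: "Pavel" (the agent). Presupposed background: the microscope as thing and Selin as recipient and in the basement as setting.
The exhaustive reading says no other agent fits that background.
But fact (4) also has the microscope as thing and Selin as recipient and in the basement as setting, with agent = Tobias — so the exhaustive reading fails.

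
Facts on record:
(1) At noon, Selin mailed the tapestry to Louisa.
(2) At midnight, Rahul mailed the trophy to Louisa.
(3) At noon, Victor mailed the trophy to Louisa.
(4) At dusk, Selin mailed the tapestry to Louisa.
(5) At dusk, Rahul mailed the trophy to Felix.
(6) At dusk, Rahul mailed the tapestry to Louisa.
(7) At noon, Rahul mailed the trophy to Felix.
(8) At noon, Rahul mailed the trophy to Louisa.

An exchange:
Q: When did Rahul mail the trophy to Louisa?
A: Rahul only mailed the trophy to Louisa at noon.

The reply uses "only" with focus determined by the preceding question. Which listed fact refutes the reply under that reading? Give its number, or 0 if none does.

Answering "When did ...?" puts focus on the setting — here, "at noon".
"Only" then excludes alternative settings while the background — Rahul as agent and the trophy as thing and Louisa as recipient — is held fixed.
Fact (2) shares the background with a different setting (at midnight) — counterexample.
(Fact (7) would refute a reading with focus on the recipient — but that is not what the question asks.)

2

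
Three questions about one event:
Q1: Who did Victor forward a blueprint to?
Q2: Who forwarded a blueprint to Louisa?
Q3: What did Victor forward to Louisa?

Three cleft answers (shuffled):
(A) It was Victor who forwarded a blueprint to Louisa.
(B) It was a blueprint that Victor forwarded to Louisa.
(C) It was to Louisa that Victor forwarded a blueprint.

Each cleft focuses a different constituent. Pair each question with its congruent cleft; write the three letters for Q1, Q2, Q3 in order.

Q1 asks about the recipient; cleft (C) focuses "to Louisa", which is the recipient — so Q1 → C.
Q2 asks about the subject (agent); cleft (A) focuses "Victor", which is the subject (agent) — so Q2 → A.
Q3 asks about the direct object; cleft (B) focuses "a blueprint", which is the direct object — so Q3 → B.
Mapping: Q1→C, Q2→A, Q3→B.

CAB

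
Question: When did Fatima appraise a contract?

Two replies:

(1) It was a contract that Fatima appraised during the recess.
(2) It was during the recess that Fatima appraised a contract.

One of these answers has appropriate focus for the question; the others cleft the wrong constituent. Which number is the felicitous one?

The question word "when" targets the time.
Option (1) clefts "a contract" — the direct object, not what was asked.
Option (2) clefts "during the recess" — that matches what the question asks about.
So the congruent reply is (2).

2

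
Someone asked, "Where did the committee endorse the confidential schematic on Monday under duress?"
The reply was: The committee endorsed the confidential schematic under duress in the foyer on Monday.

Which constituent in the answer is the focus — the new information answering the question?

in the foyer

The wh-word "where" asks about the location.
In the answer, "the committee", "the confidential schematic", "on Monday" and "under duress" are given — repeated from the question.
The constituent filling the location gap is "in the foyer"; that is the focus and would carry nuclear stress.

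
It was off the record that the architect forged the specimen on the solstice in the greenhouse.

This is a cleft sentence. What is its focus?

In an it-cleft "It was X that/who ...", the clefted constituent X is the focus; the that/who-clause expresses the presupposed open proposition.
Here the focus is "off the record". The backgrounded (presupposed) material includes "the architect", "the specimen", "in the greenhouse" and "on the solstice".

off the record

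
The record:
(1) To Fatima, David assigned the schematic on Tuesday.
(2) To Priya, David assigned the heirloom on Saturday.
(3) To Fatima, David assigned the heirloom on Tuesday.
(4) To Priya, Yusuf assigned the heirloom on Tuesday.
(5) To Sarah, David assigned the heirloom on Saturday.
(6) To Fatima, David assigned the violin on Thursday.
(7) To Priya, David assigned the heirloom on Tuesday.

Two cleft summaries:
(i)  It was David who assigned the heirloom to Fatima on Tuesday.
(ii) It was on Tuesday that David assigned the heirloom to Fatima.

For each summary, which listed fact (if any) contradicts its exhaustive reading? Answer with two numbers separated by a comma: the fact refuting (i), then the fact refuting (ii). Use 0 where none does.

0, 0

(i): focus "David". No fact shares the heirloom as thing and Fatima as recipient and on Tuesday as setting with a different agent. 0.
(ii): focus "on Tuesday". No fact shares David as agent and the heirloom as thing and Fatima as recipient with a different setting. 0.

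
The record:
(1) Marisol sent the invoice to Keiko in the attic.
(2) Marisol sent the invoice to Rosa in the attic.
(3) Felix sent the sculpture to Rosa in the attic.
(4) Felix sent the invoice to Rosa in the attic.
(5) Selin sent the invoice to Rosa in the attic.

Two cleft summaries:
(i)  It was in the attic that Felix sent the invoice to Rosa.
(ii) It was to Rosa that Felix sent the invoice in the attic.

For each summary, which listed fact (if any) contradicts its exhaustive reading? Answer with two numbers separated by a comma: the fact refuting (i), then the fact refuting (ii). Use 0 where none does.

0, 0

(i): focus "in the attic". No fact shares same agent, thing, recipient (Felix / the invoice / Rosa) with a different setting. 0.
(ii): focus "Rosa". No fact shares same agent, thing, setting (Felix / the invoice / in the attic) with a different recipient. 0.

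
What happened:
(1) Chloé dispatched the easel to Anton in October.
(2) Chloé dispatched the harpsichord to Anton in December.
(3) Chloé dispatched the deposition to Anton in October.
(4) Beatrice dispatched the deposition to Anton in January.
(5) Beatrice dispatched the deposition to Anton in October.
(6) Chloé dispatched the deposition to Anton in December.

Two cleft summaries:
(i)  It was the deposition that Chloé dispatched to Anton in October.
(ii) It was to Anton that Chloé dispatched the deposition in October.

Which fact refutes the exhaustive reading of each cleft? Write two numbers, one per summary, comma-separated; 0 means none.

1, 0

Summary (i) focuses "the deposition" (the thing); background agent = Chloé, recipient = Anton, setting = in October. Fact (1) matches that background with thing = the easel — refutes (i).
Summary (ii) focuses "Anton" (the recipient); background agent = Chloé, thing = the deposition, setting = in October. No fact matches that background with a different recipient, so 0.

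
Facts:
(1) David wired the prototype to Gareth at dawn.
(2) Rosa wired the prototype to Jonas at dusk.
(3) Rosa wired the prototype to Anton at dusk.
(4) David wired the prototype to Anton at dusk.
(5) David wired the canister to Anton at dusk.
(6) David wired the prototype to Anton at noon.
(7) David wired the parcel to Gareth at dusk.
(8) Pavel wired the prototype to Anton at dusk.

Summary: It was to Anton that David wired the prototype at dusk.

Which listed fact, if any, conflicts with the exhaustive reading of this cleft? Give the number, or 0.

Focus of the cleft: "Anton" (the recipient). Presupposed background: same agent, thing, setting (David / the prototype / at dusk).
The exhaustive reading says no other recipient fits that background.
Every other fact differs from the presupposition on some backgrounded slot, so none challenges the exhaustivity.

0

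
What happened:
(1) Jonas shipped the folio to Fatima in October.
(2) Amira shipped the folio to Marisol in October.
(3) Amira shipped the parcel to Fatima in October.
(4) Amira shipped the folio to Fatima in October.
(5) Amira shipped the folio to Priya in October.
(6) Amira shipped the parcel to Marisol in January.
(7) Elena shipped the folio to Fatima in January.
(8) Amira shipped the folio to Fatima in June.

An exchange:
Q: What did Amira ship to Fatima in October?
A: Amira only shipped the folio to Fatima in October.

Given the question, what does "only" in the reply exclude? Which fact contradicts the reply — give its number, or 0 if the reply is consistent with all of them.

Answering "What did ...?" puts focus on the thing — here, "the folio".
So "only" ranges over things; the rest (same agent, recipient, setting (Amira / Fatima / in October)) is presupposed.
Fact (3) shares the background with a different thing (the parcel) — counterexample.
(Fact (8) would refute a reading with focus on the setting — but that is not what the question asks.)

3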